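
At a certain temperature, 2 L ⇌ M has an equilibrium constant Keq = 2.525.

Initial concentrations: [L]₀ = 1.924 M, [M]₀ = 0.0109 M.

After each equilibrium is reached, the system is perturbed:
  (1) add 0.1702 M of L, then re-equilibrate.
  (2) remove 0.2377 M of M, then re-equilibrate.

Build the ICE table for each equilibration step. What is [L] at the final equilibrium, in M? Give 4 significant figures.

[L]_eq = 0.4795 M

Q₀ = 0.002945 vs Keq = 2.525 ⇒ Q<K, forward
Step 1:
                  L         M
  init        1.924    0.0109
  Δ          -1.394    0.6972
  eq         0.5296    0.7081
  solve Keq expr → x = 0.6972; check Q = 2.525
Then add 0.1702 M of L.
Step 2:
                  L         M
  init       0.6998    0.7081
  Δ         -0.1439   0.07197
  eq         0.5558    0.7801
  solve Keq expr → x = 0.07197; check Q = 2.525
Then remove 0.2377 M of M.
Step 3:
                  L         M
  init       0.5558    0.5424
  Δ        -0.07633   0.03816
  eq         0.4795    0.5805
  solve Keq expr → x = 0.03816; check Q = 2.525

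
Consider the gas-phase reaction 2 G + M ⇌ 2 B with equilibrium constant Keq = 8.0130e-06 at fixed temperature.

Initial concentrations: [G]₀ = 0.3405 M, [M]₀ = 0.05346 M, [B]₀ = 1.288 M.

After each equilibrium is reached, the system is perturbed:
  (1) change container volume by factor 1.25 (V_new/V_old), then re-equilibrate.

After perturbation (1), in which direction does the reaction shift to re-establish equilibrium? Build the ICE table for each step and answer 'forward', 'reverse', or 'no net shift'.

Q₀ = 267.7 vs Keq = 8.0130e-06 ⇒ Q>K, reverse
Step 1:
                   G          M          B
  Initial     0.3405    0.05346      1.288
  Change       1.284     0.6421     -1.284
  Equil        1.625     0.6955   0.003836
  solve Keq expr → x = -0.6421; check Q = 8.0130e-06
Then change container volume by factor 1.25 (V_new/V_old).
Step 2:
                   G          M          B
  Initial        1.3     0.5564   0.003068
  Change  3.2286e-04 1.6143e-04 -3.2286e-04
  Equil          1.3     0.5566   0.002746
  solve Keq expr → x = -1.6143e-04; check Q = 8.0130e-06

Direction: reverse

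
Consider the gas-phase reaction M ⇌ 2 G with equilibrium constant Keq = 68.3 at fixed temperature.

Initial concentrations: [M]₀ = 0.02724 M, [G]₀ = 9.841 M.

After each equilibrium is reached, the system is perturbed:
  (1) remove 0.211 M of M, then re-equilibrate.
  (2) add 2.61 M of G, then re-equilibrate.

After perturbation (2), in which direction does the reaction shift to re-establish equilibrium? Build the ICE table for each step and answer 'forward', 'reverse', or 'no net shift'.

Direction: reverse

Q₀ = 3555 vs Keq = 68.3 ⇒ Q>K, reverse
Step 1:
                    M           G
  I           0.02724       9.841
  C            0.9132      -1.826
  E            0.9405       8.015
  solve Keq expr → x = -0.9132; check Q = 68.3
Then remove 0.211 M of M.
Step 2:
                    M           G
  I            0.7295       8.015
  C            0.1444     -0.2889
  E            0.8739       7.726
  solve Keq expr → x = -0.1444; check Q = 68.3
Then add 2.61 M of G.
Step 3:
                    M           G
  I            0.8739       10.34
  C            0.4369     -0.8738
  E             1.311       9.462
  solve Keq expr → x = -0.4369; check Q = 68.3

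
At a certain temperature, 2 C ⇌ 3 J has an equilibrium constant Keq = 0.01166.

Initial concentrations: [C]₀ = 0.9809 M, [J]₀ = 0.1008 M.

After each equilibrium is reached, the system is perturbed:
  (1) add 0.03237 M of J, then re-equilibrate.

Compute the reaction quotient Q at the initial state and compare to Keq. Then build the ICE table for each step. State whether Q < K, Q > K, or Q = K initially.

Q₀ = 0.001064 vs Keq = 0.01166 ⇒ Q<K, forward
Step 1:
                  C         J
  I          0.9809    0.1008
  C         -0.0744    0.1116
  E          0.9065    0.2124
  solve Keq expr → x = 0.0372; check Q = 0.01166
Then add 0.03237 M of J.
Step 2:
                  C         J
  I          0.9065    0.2448
  C         0.01955  -0.02933
  E          0.9261    0.2154
  solve Keq expr → x = -0.009776; check Q = 0.01166

Q₀ = 0.001064; Q < K (proceeds forward)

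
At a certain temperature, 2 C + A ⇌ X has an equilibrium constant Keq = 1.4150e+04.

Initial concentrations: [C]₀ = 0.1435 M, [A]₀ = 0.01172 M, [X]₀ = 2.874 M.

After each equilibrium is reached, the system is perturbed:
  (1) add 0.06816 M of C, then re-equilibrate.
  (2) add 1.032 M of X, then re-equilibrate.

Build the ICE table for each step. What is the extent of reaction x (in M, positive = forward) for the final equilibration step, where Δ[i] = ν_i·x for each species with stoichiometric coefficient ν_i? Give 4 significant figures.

Q₀ = 1.1908e+04 vs Keq = 1.4150e+04 ⇒ Q<K, forward
Step 1:
                  C         A         X
  Initial    0.1435   0.01172     2.874
  Change  -0.002885 -0.001443  0.001443
  Equil      0.1406   0.01028     2.875
  solve Keq expr → x = 0.001443; check Q = 1.4150e+04
Then add 0.06816 M of C.
Step 2:
                  C         A         X
  Initial    0.2088   0.01028     2.875
  Change   -0.01023 -0.005113  0.005113
  Equil      0.1985  0.005164     2.881
  solve Keq expr → x = 0.005113; check Q = 1.4150e+04
Then add 1.032 M of X.
Step 3:
                  C         A         X
  Initial    0.1985  0.005164     3.913
  Change   0.003247  0.001623 -0.001623
  Equil      0.2018  0.006787     3.911
  solve Keq expr → x = -0.001623; check Q = 1.4150e+04

x = -0.001623 M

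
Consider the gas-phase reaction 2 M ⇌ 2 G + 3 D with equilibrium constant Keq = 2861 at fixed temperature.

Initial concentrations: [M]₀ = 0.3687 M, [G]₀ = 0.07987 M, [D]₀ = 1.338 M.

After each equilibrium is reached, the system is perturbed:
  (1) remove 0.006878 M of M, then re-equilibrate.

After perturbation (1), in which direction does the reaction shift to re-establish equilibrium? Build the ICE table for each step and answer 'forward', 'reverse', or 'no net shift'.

Direction: reverse

Q₀ = 0.1124 vs Keq = 2861 ⇒ Q<K, forward
Step 1:
                   M          G          D
  I           0.3687    0.07987      1.338
  C          -0.3484     0.3484     0.5226
  E          0.02032     0.4283      1.861
  solve Keq expr → x = 0.1742; check Q = 2861
Then remove 0.006878 M of M.
Step 2:
                   M          G          D
  I          0.01344     0.4283      1.861
  C         0.006418  -0.006418  -0.009627
  E          0.01986     0.4218      1.851
  solve Keq expr → x = -0.003209; check Q = 2861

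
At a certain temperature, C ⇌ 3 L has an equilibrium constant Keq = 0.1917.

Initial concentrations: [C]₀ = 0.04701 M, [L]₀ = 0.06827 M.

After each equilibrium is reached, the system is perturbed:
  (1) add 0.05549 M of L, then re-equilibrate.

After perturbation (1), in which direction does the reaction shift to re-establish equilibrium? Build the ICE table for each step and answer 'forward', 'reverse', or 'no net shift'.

Direction: reverse

Q₀ = 0.006769 vs Keq = 0.1917 ⇒ Q<K, forward
Step 1:
                  C         L
  init      0.04701   0.06827
  Δ        -0.02828   0.08485
  eq        0.01873    0.1531
  solve Keq expr → x = 0.02828; check Q = 0.1917
Then add 0.05549 M of L.
Step 2:
                  C         L
  init      0.01873    0.2086
  Δ          0.0104   -0.0312
  eq        0.02913    0.1774
  solve Keq expr → x = -0.0104; check Q = 0.1917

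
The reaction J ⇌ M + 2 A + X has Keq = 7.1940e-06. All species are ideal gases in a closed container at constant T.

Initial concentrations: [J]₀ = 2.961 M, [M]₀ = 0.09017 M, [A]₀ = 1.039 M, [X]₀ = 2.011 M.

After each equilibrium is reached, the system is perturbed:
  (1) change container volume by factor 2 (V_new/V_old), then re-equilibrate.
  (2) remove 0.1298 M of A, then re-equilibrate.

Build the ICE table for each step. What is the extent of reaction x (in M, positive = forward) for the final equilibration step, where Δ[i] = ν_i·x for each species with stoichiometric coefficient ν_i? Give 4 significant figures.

Q₀ = 0.06611 vs Keq = 7.1940e-06 ⇒ Q>K, reverse
Step 1:
                  J         M         A         X
  Initial     2.961   0.09017     1.039     2.011
  Change    0.09015  -0.09015   -0.1803  -0.09015
  Equil       3.051 1.5498e-05    0.8587     1.921
  solve Keq expr → x = -0.09015; check Q = 7.1940e-06
Then change container volume by factor 2 (V_new/V_old).
Step 2:
                  J         M         A         X
  Initial     1.526 7.7489e-06    0.4293    0.9604
  Change  -5.4205e-05 5.4205e-05 1.0841e-04 5.4205e-05
  Equil       1.526 6.1954e-05    0.4295    0.9605
  solve Keq expr → x = 5.4205e-05; check Q = 7.1940e-06
Then remove 0.1298 M of A.
Step 3:
                  J         M         A         X
  Initial     1.526 6.1954e-05    0.2997    0.9605
  Change  -6.5173e-05 6.5173e-05 1.3035e-04 6.5173e-05
  Equil       1.525 1.2713e-04    0.2998    0.9605
  solve Keq expr → x = 6.5173e-05; check Q = 7.1940e-06

x = 6.5173e-05 M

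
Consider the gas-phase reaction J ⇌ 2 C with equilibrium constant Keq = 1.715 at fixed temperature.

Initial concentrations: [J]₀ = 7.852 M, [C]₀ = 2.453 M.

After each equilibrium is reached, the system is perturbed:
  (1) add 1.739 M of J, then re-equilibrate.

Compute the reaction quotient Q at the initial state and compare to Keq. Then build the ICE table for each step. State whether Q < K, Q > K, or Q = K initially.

Q₀ = 0.7663 vs Keq = 1.715 ⇒ Q<K, forward
Step 1:
                   J          C
  Initial      7.852      2.453
  Change     -0.5437      1.087
  Equil        7.308       3.54
  solve Keq expr → x = 0.5437; check Q = 1.715
Then add 1.739 M of J.
Step 2:
                   J          C
  Initial      9.047       3.54
  Change     -0.1797     0.3594
  Equil        8.868        3.9
  solve Keq expr → x = 0.1797; check Q = 1.715

Q₀ = 0.7663; Q < K (proceeds forward)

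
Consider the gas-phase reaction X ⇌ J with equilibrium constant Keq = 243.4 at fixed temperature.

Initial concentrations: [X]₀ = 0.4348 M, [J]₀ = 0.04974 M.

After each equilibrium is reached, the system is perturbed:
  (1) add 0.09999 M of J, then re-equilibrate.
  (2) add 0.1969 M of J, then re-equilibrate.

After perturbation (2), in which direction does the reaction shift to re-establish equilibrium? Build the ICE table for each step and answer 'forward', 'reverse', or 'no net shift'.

Q₀ = 0.1144 vs Keq = 243.4 ⇒ Q<K, forward
Step 1:
                  X         J
  I          0.4348   0.04974
  C         -0.4328    0.4328
  E        0.001983    0.4826
  solve Keq expr → x = 0.4328; check Q = 243.4
Then add 0.09999 M of J.
Step 2:
                  X         J
  I        0.001983    0.5825
  C       4.0912e-04 -4.0912e-04
  E        0.002392    0.5821
  solve Keq expr → x = -4.0912e-04; check Q = 243.4
Then add 0.1969 M of J.
Step 3:
                  X         J
  I        0.002392     0.779
  C       8.0565e-04 -8.0565e-04
  E        0.003197    0.7782
  solve Keq expr → x = -8.0565e-04; check Q = 243.4

Direction: reverse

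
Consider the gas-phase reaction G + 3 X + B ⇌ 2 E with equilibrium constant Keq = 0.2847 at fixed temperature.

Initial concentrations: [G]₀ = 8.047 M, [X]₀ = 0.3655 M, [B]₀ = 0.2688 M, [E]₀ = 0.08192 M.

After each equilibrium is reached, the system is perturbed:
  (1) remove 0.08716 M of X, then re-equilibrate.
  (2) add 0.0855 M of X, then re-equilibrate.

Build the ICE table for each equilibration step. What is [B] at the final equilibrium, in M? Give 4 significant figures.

Q₀ = 0.06354 vs Keq = 0.2847 ⇒ Q<K, forward
Step 1:
                    G           X           B           E
  I             8.047      0.3655      0.2688     0.08192
  C          -0.02131    -0.06393    -0.02131     0.04262
  E             8.026      0.3016      0.2475      0.1245
  solve Keq expr → x = 0.02131; check Q = 0.2847
Then remove 0.08716 M of X.
Step 2:
                    G           X           B           E
  I             8.026      0.2144      0.2475      0.1245
  C           0.01301     0.03903     0.01301    -0.02602
  E             8.039      0.2534      0.2605     0.09852
  solve Keq expr → x = -0.01301; check Q = 0.2847
Then add 0.0855 M of X.
Step 3:
                    G           X           B           E
  I             8.039      0.3389      0.2605     0.09852
  C          -0.01276    -0.03828    -0.01276     0.02552
  E             8.026      0.3007      0.2477       0.124
  solve Keq expr → x = 0.01276; check Q = 0.2847

[B]_eq = 0.2477 M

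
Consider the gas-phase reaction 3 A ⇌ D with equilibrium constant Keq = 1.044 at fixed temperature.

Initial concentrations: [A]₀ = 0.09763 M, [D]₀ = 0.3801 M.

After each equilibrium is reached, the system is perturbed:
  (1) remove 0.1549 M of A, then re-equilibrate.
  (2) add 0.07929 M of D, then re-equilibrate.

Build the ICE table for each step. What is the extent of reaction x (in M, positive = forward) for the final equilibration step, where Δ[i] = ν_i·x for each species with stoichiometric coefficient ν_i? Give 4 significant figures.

x = -0.01897 M

Q₀ = 408.5 vs Keq = 1.044 ⇒ Q>K, reverse
Step 1:
                   A          D
  Initial    0.09763     0.3801
  Change      0.4935    -0.1645
  Equil       0.5911     0.2156
  solve Keq expr → x = -0.1645; check Q = 1.044
Then remove 0.1549 M of A.
Step 2:
                   A          D
  Initial     0.4362     0.2156
  Change      0.1169   -0.03897
  Equil       0.5531     0.1766
  solve Keq expr → x = -0.03897; check Q = 1.044
Then add 0.07929 M of D.
Step 3:
                   A          D
  Initial     0.5531     0.2559
  Change      0.0569   -0.01897
  Equil         0.61      0.237
  solve Keq expr → x = -0.01897; check Q = 1.044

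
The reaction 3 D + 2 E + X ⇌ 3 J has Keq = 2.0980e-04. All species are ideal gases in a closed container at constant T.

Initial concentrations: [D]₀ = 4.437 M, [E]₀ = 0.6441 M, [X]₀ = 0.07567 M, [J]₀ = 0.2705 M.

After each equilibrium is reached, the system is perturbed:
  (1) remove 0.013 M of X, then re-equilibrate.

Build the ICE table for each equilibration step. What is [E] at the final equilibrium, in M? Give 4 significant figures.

[E]_eq = 0.751 M

Q₀ = 0.007218 vs Keq = 2.0980e-04 ⇒ Q>K, reverse
Step 1:
                    D           E           X           J
  init          4.437      0.6441     0.07567      0.2705
  Δ            0.1571      0.1047     0.05235     -0.1571
  eq            4.594      0.7488       0.128      0.1134
  solve Keq expr → x = -0.05235; check Q = 2.0980e-04
Then remove 0.013 M of X.
Step 2:
                    D           E           X           J
  init          4.594      0.7488       0.115      0.1134
  Δ           0.00333     0.00222     0.00111    -0.00333
  eq            4.597       0.751      0.1161      0.1101
  solve Keq expr → x = -0.00111; check Q = 2.0980e-04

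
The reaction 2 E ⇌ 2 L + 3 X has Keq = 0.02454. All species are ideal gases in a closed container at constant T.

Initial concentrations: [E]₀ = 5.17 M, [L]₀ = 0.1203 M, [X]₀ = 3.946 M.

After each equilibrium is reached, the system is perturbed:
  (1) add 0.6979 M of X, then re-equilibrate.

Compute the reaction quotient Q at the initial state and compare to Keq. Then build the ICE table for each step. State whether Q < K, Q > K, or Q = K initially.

Q₀ = 0.03327 vs Keq = 0.02454 ⇒ Q>K, reverse
Step 1:
                   E          L          X
  init          5.17     0.1203      3.946
  Δ          0.01573   -0.01573   -0.02359
  eq           5.186     0.1046      3.922
  solve Keq expr → x = -0.007864; check Q = 0.02454
Then add 0.6979 M of X.
Step 2:
                   E          L          X
  init         5.186     0.1046       4.62
  Δ          0.02156   -0.02156   -0.03235
  eq           5.207    0.08301      4.588
  solve Keq expr → x = -0.01078; check Q = 0.02454

Q₀ = 0.03327; Q > K (proceeds reverse)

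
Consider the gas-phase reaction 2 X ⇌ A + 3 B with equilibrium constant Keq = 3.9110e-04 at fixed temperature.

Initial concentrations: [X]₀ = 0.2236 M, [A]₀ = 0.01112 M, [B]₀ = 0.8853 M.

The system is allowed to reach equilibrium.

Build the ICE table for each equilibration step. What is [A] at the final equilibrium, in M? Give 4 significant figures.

[A]_eq = 3.8187e-05 M

Q₀ = 0.1543 vs Keq = 3.9110e-04 ⇒ Q>K, reverse
Step 1:
                  X         A         B
  Initial    0.2236   0.01112    0.8853
  Change    0.02216  -0.01108  -0.03325
  Equil      0.2458 3.8187e-05    0.8521
  solve Keq expr → x = -0.01108; check Q = 3.9110e-04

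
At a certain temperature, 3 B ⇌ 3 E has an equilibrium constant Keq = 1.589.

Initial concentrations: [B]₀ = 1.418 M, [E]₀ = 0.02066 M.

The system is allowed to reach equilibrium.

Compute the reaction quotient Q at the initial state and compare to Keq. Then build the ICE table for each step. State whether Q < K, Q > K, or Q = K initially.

Q₀ = 3.0929e-06; Q < K (proceeds forward)

Q₀ = 3.0929e-06 vs Keq = 1.589 ⇒ Q<K, forward
Step 1:
                    B           E
  Initial       1.418     0.02066
  Change      -0.7541      0.7541
  Equil        0.6639      0.7747
  solve Keq expr → x = 0.2514; check Q = 1.589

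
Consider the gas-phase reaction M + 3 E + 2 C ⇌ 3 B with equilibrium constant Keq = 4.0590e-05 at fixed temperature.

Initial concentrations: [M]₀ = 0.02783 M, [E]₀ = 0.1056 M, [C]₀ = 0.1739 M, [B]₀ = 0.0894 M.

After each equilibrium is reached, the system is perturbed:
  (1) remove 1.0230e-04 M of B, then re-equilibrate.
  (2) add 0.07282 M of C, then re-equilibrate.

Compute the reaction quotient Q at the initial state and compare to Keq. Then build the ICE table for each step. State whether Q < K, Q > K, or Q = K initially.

Q₀ = 721; Q > K (proceeds reverse)

Q₀ = 721 vs Keq = 4.0590e-05 ⇒ Q>K, reverse
Step 1:
                   M          E          C          B
  init       0.02783     0.1056     0.1739     0.0894
  Δ          0.02948    0.08843    0.05895   -0.08843
  eq         0.05731      0.194     0.2329 9.7302e-04
  solve Keq expr → x = -0.02948; check Q = 4.0590e-05
Then remove 1.0230e-04 M of B.
Step 2:
                   M          E          C          B
  init       0.05731      0.194     0.2329 8.7072e-04
  Δ       -3.3804e-05 -1.0141e-04 -6.7608e-05 1.0141e-04
  eq         0.05727     0.1939     0.2328 9.7213e-04
  solve Keq expr → x = 3.3804e-05; check Q = 4.0590e-05
Then add 0.07282 M of C.
Step 3:
                   M          E          C          B
  init       0.05727     0.1939     0.3056 9.7213e-04
  Δ       -6.3835e-05 -1.9150e-04 -1.2767e-04 1.9150e-04
  eq         0.05721     0.1937     0.3055   0.001164
  solve Keq expr → x = 6.3835e-05; check Q = 4.0590e-05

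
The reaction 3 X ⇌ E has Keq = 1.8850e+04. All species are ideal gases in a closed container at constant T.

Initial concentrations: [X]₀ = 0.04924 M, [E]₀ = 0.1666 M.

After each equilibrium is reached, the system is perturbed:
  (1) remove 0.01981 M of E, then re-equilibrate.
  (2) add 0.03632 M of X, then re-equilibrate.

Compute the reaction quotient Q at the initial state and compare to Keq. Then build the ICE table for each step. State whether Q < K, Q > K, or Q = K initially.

Q₀ = 1395 vs Keq = 1.8850e+04 ⇒ Q<K, forward
Step 1:
                  X         E
  Initial   0.04924    0.1666
  Change   -0.02818  0.009394
  Equil     0.02106     0.176
  solve Keq expr → x = 0.009394; check Q = 1.8850e+04
Then remove 0.01981 M of E.
Step 2:
                  X         E
  Initial   0.02106    0.1562
  Change  -8.1005e-04 2.7002e-04
  Equil     0.02025    0.1565
  solve Keq expr → x = 2.7002e-04; check Q = 1.8850e+04
Then add 0.03632 M of X.
Step 3:
                  X         E
  Initial   0.05657    0.1565
  Change   -0.03582   0.01194
  Equil     0.02075    0.1684
  solve Keq expr → x = 0.01194; check Q = 1.8850e+04

Q₀ = 1395; Q < K (proceeds forward)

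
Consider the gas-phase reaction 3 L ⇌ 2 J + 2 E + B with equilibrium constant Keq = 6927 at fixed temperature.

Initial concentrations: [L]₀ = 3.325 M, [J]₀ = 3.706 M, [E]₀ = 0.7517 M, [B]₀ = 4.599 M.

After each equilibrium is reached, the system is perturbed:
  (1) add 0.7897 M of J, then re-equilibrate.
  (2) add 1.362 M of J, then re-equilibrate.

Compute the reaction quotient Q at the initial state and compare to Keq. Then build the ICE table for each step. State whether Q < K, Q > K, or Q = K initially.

Q₀ = 0.9709 vs Keq = 6927 ⇒ Q<K, forward
Step 1:
                  L         J         E         B
  init        3.325     3.706    0.7517     4.599
  Δ          -2.775      1.85      1.85    0.9249
  eq         0.5502     5.556     2.602     5.524
  solve Keq expr → x = 0.9249; check Q = 6927
Then add 0.7897 M of J.
Step 2:
                  L         J         E         B
  init       0.5502     6.346     2.602     5.524
  Δ         0.04407  -0.02938  -0.02938  -0.01469
  eq         0.5943     6.316     2.572     5.509
  solve Keq expr → x = -0.01469; check Q = 6927
Then add 1.362 M of J.
Step 3:
                  L         J         E         B
  init       0.5943     7.678     2.572     5.509
  Δ         0.07065   -0.0471   -0.0471  -0.02355
  eq          0.665     7.631     2.525     5.486
  solve Keq expr → x = -0.02355; check Q = 6927

Q₀ = 0.9709; Q < K (proceeds forward)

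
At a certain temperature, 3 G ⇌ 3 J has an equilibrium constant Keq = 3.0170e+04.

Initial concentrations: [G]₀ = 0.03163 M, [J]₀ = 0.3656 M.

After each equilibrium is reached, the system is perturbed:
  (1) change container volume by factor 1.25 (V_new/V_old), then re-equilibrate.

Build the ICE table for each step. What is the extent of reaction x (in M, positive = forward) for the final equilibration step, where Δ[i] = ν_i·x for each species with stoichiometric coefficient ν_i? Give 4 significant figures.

Q₀ = 1544 vs Keq = 3.0170e+04 ⇒ Q<K, forward
Step 1:
                  G         J
  I         0.03163    0.3656
  C        -0.01927   0.01927
  E         0.01236    0.3849
  solve Keq expr → x = 0.006422; check Q = 3.0170e+04
Then change container volume by factor 1.25 (V_new/V_old).
Step 2:
                  G         J
  I         0.00989    0.3079
  C               0         0
  E         0.00989    0.3079
  solve Keq expr → x = 0; check Q = 3.0170e+04

x = 0 M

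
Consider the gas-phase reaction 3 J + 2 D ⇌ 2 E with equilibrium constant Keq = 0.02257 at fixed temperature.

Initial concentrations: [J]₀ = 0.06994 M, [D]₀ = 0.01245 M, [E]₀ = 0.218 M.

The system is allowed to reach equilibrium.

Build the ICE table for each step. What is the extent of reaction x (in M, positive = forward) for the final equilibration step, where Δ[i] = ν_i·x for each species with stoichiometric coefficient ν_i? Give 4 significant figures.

Q₀ = 8.9618e+05 vs Keq = 0.02257 ⇒ Q>K, reverse
Step 1:
                  J         D         E
  I         0.06994   0.01245     0.218
  C           0.315      0.21     -0.21
  E           0.385    0.2225  0.007983
  solve Keq expr → x = -0.105; check Q = 0.02257

x = -0.105 M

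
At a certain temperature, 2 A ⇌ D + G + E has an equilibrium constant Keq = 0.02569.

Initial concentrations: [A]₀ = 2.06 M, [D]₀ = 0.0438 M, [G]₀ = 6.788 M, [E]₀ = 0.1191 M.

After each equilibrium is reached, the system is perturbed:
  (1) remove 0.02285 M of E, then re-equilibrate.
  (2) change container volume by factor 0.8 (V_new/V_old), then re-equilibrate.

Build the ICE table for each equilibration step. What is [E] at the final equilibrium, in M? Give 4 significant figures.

[E]_eq = 0.1722 M

Q₀ = 0.008344 vs Keq = 0.02569 ⇒ Q<K, forward
Step 1:
                  A         D         G         E
  I            2.06    0.0438     6.788    0.1191
  C        -0.09013   0.04507   0.04507   0.04507
  E            1.97   0.08887     6.833    0.1642
  solve Keq expr → x = 0.04507; check Q = 0.02569
Then remove 0.02285 M of E.
Step 2:
                  A         D         G         E
  I            1.97   0.08887     6.833    0.1413
  C        -0.01508  0.007539  0.007539  0.007539
  E           1.955   0.09641     6.841    0.1489
  solve Keq expr → x = 0.007539; check Q = 0.02569
Then change container volume by factor 0.8 (V_new/V_old).
Step 3:
                  A         D         G         E
  I           2.443    0.1205     8.551    0.1861
  C         0.02765  -0.01382  -0.01382  -0.01382
  E           2.471    0.1067     8.537    0.1722
  solve Keq expr → x = -0.01382; check Q = 0.02569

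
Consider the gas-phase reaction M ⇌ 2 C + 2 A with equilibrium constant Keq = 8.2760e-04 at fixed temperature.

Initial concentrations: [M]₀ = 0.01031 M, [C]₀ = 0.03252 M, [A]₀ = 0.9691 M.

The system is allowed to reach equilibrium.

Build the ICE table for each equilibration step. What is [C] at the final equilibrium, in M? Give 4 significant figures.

[C]_eq = 0.004754 M

Q₀ = 0.09633 vs Keq = 8.2760e-04 ⇒ Q>K, reverse
Step 1:
                   M          C          A
  I          0.01031    0.03252     0.9691
  C          0.01388   -0.02777   -0.02777
  E          0.02419   0.004754     0.9413
  solve Keq expr → x = -0.01388; check Q = 8.2760e-04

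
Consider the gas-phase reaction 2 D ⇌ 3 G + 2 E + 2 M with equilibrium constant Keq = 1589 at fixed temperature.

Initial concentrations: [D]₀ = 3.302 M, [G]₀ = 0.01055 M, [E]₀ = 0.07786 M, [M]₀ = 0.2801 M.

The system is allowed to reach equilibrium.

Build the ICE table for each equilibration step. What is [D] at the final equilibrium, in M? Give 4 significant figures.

[D]_eq = 0.9974 M

Q₀ = 5.1222e-11 vs Keq = 1589 ⇒ Q<K, forward
Step 1:
                   D          G          E          M
  I            3.302    0.01055    0.07786     0.2801
  C           -2.305      3.457      2.305      2.305
  E           0.9974      3.467      2.382      2.585
  solve Keq expr → x = 1.152; check Q = 1589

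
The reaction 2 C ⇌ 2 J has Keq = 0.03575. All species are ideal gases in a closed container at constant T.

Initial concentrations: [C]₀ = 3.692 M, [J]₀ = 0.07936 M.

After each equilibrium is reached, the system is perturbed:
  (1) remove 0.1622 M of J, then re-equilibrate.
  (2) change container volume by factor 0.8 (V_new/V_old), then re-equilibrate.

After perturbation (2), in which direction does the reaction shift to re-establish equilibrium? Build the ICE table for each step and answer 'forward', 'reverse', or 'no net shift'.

Direction: no net shift

Q₀ = 4.6204e-04 vs Keq = 0.03575 ⇒ Q<K, forward
Step 1:
                   C          J
  I            3.692    0.07936
  C          -0.5203     0.5203
  E            3.172     0.5997
  solve Keq expr → x = 0.2602; check Q = 0.03575
Then remove 0.1622 M of J.
Step 2:
                   C          J
  I            3.172     0.4375
  C          -0.1364     0.1364
  E            3.035     0.5739
  solve Keq expr → x = 0.0682; check Q = 0.03575
Then change container volume by factor 0.8 (V_new/V_old).
Step 3:
                   C          J
  I            3.794     0.7174
  C                0          0
  E            3.794     0.7174
  solve Keq expr → x = 0; check Q = 0.03575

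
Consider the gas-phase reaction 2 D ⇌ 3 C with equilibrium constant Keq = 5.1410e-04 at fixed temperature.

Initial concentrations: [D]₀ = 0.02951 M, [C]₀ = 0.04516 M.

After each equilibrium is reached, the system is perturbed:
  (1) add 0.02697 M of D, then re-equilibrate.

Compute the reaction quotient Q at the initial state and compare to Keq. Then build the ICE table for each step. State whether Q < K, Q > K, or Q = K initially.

Q₀ = 0.1058; Q > K (proceeds reverse)

Q₀ = 0.1058 vs Keq = 5.1410e-04 ⇒ Q>K, reverse
Step 1:
                    D           C
  init        0.02951     0.04516
  Δ           0.02265    -0.03398
  eq          0.05216     0.01118
  solve Keq expr → x = -0.01133; check Q = 5.1410e-04
Then add 0.02697 M of D.
Step 2:
                    D           C
  init        0.07913     0.01118
  Δ         -0.002204    0.003306
  eq          0.07693     0.01449
  solve Keq expr → x = 0.001102; check Q = 5.1410e-04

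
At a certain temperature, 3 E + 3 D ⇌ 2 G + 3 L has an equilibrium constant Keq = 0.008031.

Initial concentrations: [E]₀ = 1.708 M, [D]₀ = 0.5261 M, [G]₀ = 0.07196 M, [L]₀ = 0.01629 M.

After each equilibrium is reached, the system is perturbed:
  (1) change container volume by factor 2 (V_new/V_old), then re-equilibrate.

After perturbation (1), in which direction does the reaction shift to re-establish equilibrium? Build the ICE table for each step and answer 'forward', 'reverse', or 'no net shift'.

Direction: reverse

Q₀ = 3.0852e-08 vs Keq = 0.008031 ⇒ Q<K, forward
Step 1:
                    E           D           G           L
  init          1.708      0.5261     0.07196     0.01629
  Δ           -0.2261     -0.2261      0.1507      0.2261
  eq            1.482         0.3      0.2227      0.2424
  solve Keq expr → x = 0.07536; check Q = 0.008031
Then change container volume by factor 2 (V_new/V_old).
Step 2:
                    E           D           G           L
  init          0.741        0.15      0.1113      0.1212
  Δ           0.01124     0.01124   -0.007492    -0.01124
  eq           0.7522      0.1613      0.1038      0.1099
  solve Keq expr → x = -0.003746; check Q = 0.008031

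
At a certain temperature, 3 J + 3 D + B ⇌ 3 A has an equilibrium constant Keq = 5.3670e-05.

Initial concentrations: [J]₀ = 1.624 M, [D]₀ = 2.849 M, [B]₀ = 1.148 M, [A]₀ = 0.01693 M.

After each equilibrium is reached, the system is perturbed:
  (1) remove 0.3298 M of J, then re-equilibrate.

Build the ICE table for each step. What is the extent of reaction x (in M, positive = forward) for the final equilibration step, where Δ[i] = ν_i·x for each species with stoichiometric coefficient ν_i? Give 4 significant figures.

Q₀ = 4.2677e-08 vs Keq = 5.3670e-05 ⇒ Q<K, forward
Step 1:
                    J           D           B           A
  init          1.624       2.849       1.148     0.01693
  Δ           -0.1397     -0.1397    -0.04657      0.1397
  eq            1.484       2.709       1.101      0.1567
  solve Keq expr → x = 0.04657; check Q = 5.3670e-05
Then remove 0.3298 M of J.
Step 2:
                    J           D           B           A
  init          1.154       2.709       1.101      0.1567
  Δ           0.02989     0.02989    0.009964    -0.02989
  eq            1.184       2.739       1.111      0.1268
  solve Keq expr → x = -0.009964; check Q = 5.3670e-05

x = -0.009964 M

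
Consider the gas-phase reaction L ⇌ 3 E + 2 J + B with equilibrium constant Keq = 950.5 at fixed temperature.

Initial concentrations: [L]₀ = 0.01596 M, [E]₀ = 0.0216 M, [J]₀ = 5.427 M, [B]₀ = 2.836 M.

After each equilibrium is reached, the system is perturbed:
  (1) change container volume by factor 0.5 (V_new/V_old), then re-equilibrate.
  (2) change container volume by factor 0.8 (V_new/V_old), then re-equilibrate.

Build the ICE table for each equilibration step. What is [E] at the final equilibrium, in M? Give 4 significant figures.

[E]_eq = 0.1574 M

Q₀ = 0.05274 vs Keq = 950.5 ⇒ Q<K, forward
Step 1:
                    L           E           J           B
  I           0.01596      0.0216       5.427       2.836
  C          -0.01593     0.04779     0.03186     0.01593
  E        2.9874e-05     0.06939       5.459       2.852
  solve Keq expr → x = 0.01593; check Q = 950.5
Then change container volume by factor 0.5 (V_new/V_old).
Step 2:
                    L           E           J           B
  I        5.9747e-05      0.1388       10.92       5.704
  C          0.001653   -0.004959   -0.003306   -0.001653
  E          0.001713      0.1338       10.91       5.702
  solve Keq expr → x = -0.001653; check Q = 950.5
Then change container volume by factor 0.8 (V_new/V_old).
Step 3:
                    L           E           J           B
  I          0.002141      0.1673       13.64       7.128
  C          0.003294   -0.009882   -0.006588   -0.003294
  E          0.005435      0.1574       13.64       7.124
  solve Keq expr → x = -0.003294; check Q = 950.5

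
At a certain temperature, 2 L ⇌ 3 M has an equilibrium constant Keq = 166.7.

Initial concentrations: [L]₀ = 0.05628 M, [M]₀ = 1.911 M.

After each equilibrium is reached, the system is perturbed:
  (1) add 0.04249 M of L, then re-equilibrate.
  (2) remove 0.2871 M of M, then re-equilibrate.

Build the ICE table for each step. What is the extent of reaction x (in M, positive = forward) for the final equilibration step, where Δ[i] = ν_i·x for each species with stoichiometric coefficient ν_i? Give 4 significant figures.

Q₀ = 2203 vs Keq = 166.7 ⇒ Q>K, reverse
Step 1:
                   L          M
  Initial    0.05628      1.911
  Change      0.1201    -0.1801
  Equil       0.1764      1.731
  solve Keq expr → x = -0.06005; check Q = 166.7
Then add 0.04249 M of L.
Step 2:
                   L          M
  Initial     0.2189      1.731
  Change    -0.03452    0.05178
  Equil       0.1843      1.783
  solve Keq expr → x = 0.01726; check Q = 166.7
Then remove 0.2871 M of M.
Step 3:
                   L          M
  Initial     0.1843      1.496
  Change    -0.03514     0.0527
  Equil       0.1492      1.548
  solve Keq expr → x = 0.01757; check Q = 166.7

x = 0.01757 M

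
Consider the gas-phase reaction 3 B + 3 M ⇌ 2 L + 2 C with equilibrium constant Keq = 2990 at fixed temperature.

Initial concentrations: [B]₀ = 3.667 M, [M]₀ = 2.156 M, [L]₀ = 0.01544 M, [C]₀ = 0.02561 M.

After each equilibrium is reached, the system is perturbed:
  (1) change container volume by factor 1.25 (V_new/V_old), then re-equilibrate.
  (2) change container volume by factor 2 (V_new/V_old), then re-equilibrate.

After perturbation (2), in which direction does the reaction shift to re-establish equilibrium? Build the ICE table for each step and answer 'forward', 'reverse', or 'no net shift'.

Q₀ = 3.1640e-10 vs Keq = 2990 ⇒ Q<K, forward
Step 1:
                   B          M          L          C
  init         3.667      2.156    0.01544    0.02561
  Δ           -2.086     -2.086      1.391      1.391
  eq           1.581    0.06954      1.406      1.417
  solve Keq expr → x = 0.6955; check Q = 2990
Then change container volume by factor 1.25 (V_new/V_old).
Step 2:
                   B          M          L          C
  init         1.264    0.05563      1.125      1.133
  Δ         0.008103   0.008103  -0.005402  -0.005402
  eq           1.273    0.06373       1.12      1.128
  solve Keq expr → x = -0.002701; check Q = 2990
Then change container volume by factor 2 (V_new/V_old).
Step 3:
                   B          M          L          C
  init        0.6363    0.03187     0.5599     0.5639
  Δ           0.0162     0.0162    -0.0108    -0.0108
  eq          0.6525    0.04807     0.5491     0.5531
  solve Keq expr → x = -0.005401; check Q = 2990

Direction: reverse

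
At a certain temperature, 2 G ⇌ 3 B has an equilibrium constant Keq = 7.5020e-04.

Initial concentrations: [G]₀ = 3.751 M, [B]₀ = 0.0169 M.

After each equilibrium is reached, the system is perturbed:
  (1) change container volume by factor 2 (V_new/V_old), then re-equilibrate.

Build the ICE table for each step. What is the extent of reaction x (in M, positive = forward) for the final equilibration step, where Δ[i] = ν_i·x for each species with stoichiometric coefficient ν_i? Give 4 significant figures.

x = 0.008981 M

Q₀ = 3.4306e-07 vs Keq = 7.5020e-04 ⇒ Q<K, forward
Step 1:
                    G           B
  init          3.751      0.0169
  Δ           -0.1315      0.1973
  eq            3.619      0.2142
  solve Keq expr → x = 0.06577; check Q = 7.5020e-04
Then change container volume by factor 2 (V_new/V_old).
Step 2:
                    G           B
  init           1.81      0.1071
  Δ          -0.01796     0.02694
  eq            1.792       0.134
  solve Keq expr → x = 0.008981; check Q = 7.5020e-04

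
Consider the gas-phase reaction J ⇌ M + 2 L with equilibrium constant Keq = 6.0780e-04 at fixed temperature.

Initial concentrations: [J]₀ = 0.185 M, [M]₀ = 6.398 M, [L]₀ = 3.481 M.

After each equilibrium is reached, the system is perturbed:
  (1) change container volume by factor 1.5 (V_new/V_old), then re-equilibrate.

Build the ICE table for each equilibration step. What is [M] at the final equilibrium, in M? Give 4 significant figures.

[M]_eq = 3.113 M

Q₀ = 419.1 vs Keq = 6.0780e-04 ⇒ Q>K, reverse
Step 1:
                  J         M         L
  I           0.185     6.398     3.481
  C           1.733    -1.733    -3.465
  E           1.918     4.665   0.01581
  solve Keq expr → x = -1.733; check Q = 6.0780e-04
Then change container volume by factor 1.5 (V_new/V_old).
Step 2:
                  J         M         L
  I           1.278      3.11   0.01054
  C       -0.002623  0.002623  0.005246
  E           1.276     3.113   0.01578
  solve Keq expr → x = 0.002623; check Q = 6.0780e-04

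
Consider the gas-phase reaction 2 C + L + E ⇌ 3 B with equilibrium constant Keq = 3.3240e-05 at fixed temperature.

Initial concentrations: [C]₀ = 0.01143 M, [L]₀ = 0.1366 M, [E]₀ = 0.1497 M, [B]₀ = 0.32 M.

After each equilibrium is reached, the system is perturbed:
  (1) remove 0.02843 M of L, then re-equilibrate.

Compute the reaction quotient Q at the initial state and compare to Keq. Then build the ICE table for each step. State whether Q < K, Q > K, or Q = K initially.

Q₀ = 1.2265e+04; Q > K (proceeds reverse)

Q₀ = 1.2265e+04 vs Keq = 3.3240e-05 ⇒ Q>K, reverse
Step 1:
                    C           L           E           B
  init        0.01143      0.1366      0.1497        0.32
  Δ            0.2102      0.1051      0.1051     -0.3153
  eq           0.2217      0.2417      0.2548    0.004651
  solve Keq expr → x = -0.1051; check Q = 3.3240e-05
Then remove 0.02843 M of L.
Step 2:
                    C           L           E           B
  init         0.2217      0.2133      0.2548    0.004651
  Δ        1.2501e-04  6.2505e-05  6.2505e-05 -1.8752e-04
  eq           0.2218      0.2133      0.2549    0.004463
  solve Keq expr → x = -6.2505e-05; check Q = 3.3240e-05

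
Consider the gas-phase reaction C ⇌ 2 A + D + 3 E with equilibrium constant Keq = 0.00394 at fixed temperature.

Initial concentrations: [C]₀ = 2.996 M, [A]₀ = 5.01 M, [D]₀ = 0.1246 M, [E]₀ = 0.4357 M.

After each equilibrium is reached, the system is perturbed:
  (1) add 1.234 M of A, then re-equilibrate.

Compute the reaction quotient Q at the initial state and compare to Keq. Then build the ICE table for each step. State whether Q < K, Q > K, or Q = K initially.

Q₀ = 0.08634 vs Keq = 0.00394 ⇒ Q>K, reverse
Step 1:
                  C         A         D         E
  I           2.996      5.01    0.1246    0.4357
  C         0.07343   -0.1469  -0.07343   -0.2203
  E           3.069     4.863   0.05117    0.2154
  solve Keq expr → x = -0.07343; check Q = 0.00394
Then add 1.234 M of A.
Step 2:
                  C         A         D         E
  I           3.069     6.097   0.05117    0.2154
  C        0.006865  -0.01373 -0.006865  -0.02059
  E           3.076     6.083    0.0443    0.1948
  solve Keq expr → x = -0.006865; check Q = 0.00394

Q₀ = 0.08634; Q > K (proceeds reverse)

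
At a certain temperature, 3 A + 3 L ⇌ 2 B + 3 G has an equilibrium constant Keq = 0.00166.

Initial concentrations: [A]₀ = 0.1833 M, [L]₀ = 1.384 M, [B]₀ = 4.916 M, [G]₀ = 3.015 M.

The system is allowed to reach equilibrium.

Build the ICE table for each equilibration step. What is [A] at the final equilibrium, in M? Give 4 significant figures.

[A]_eq = 2.65 M

Q₀ = 4.0569e+04 vs Keq = 0.00166 ⇒ Q>K, reverse
Step 1:
                  A         L         B         G
  init       0.1833     1.384     4.916     3.015
  Δ           2.467     2.467    -1.644    -2.467
  eq           2.65     3.851     3.272    0.5483
  solve Keq expr → x = -0.8222; check Q = 0.00166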